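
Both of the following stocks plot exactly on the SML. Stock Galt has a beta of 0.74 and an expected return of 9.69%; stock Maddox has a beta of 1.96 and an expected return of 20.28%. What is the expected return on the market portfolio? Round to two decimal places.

Both satisfy E(R) = R_f + β·MRP, so the slope of the SML is
MRP = (20.28% − 9.69%) / (1.96 − 0.74) = 10.59% / 1.22 = 8.6803%
R_f = E(R_Galt) − β_Galt·MRP = 9.69% − 0.74 × 8.6803% = 3.2666%
E(R_m) = R_f + MRP = 3.2666% + 8.6803% = 11.95%

11.95%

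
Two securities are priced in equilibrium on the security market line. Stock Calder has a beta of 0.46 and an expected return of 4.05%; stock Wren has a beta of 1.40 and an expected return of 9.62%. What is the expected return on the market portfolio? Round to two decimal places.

7.25%

Both satisfy E(R) = R_f + β·MRP, so the slope of the SML is
MRP = (9.62% − 4.05%) / (1.40 − 0.46) = 5.57% / 0.94 = 5.9255%
R_f = E(R_Calder) − β_Calder·MRP = 4.05% − 0.46 × 5.9255% = 1.3243%
E(R_m) = R_f + MRP = 1.3243% + 5.9255% = 7.25%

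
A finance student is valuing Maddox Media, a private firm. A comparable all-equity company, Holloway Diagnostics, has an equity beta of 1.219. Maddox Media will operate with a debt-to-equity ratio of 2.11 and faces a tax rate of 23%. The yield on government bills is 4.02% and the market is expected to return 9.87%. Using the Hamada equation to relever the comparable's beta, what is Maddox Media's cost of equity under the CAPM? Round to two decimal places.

22.74%

β_L = β_U × [1 + (1 − t)(D/E)] = 1.219 × [1 + (1 − 0.23) × 2.11]
    = 1.219 × [1 + 0.77 × 2.11] = 1.219 × 2.6247 = 3.1995
MRP = 9.87% − 4.02% = 5.85%
E(R) = R_f + β_L × MRP = 4.02% + 3.1995 × 5.85% = 22.74%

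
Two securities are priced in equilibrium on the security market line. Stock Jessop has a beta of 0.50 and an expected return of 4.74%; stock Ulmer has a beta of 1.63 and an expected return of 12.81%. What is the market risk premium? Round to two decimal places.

Both satisfy E(R) = R_f + β·MRP, so the slope of the SML is
MRP = (12.81% − 4.74%) / (1.63 − 0.50) = 8.07% / 1.13 = 7.1416%

7.14%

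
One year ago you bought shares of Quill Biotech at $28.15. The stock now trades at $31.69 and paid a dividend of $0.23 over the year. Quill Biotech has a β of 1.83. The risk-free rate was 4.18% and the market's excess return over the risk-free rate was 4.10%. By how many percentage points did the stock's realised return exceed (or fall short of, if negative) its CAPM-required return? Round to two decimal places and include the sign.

+1.71%

Realised HPR = (P1 + D1 − P0) / P0 = (31.69 + 0.23 − 28.15) / 28.15 = 3.77 / 28.15 = 13.3925%
CAPM required = R_f + β·MRP = 4.18% + 1.83 × 4.10% = 11.6830%
α = realised − required = 13.3925% − 11.6830% = +1.71%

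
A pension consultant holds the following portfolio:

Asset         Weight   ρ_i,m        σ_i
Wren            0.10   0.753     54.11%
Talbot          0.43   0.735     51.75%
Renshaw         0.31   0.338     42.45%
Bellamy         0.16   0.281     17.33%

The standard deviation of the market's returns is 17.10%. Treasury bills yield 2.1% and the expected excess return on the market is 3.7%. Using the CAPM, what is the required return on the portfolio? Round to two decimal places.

β_Wren = 0.753 × 54.11% / 17.10% = 2.3827
β_Talbot = 0.735 × 51.75% / 17.10% = 2.2243
β_Renshaw = 0.338 × 42.45% / 17.10% = 0.8391
β_Bellamy = 0.281 × 17.33% / 17.10% = 0.2848
β_P = Σ w_i β_i = 0.10×2.3827 + 0.43×2.2243 + 0.31×0.8391 + 0.16×0.2848 = 1.5004
E(R_P) = R_f + β_P × MRP = 2.1% + 1.5004 × 3.7% = 7.65%

7.65%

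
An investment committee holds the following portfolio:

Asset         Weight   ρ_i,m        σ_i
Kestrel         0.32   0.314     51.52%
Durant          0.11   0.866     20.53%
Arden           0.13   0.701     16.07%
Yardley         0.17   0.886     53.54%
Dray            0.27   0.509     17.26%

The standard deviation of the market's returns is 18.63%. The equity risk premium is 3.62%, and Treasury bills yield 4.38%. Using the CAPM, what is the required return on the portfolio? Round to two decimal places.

β_Kestrel = 0.314 × 51.52% / 18.63% = 0.8683
β_Durant = 0.866 × 20.53% / 18.63% = 0.9543
β_Arden = 0.701 × 16.07% / 18.63% = 0.6047
β_Yardley = 0.886 × 53.54% / 18.63% = 2.5462
β_Dray = 0.509 × 17.26% / 18.63% = 0.4716
β_P = Σ w_i β_i = 0.32×0.8683 + 0.11×0.9543 + 0.13×0.6047 + 0.17×2.5462 + 0.27×0.4716 = 1.0216
E(R_P) = R_f + β_P × MRP = 4.38% + 1.0216 × 3.62% = 8.08%

8.08%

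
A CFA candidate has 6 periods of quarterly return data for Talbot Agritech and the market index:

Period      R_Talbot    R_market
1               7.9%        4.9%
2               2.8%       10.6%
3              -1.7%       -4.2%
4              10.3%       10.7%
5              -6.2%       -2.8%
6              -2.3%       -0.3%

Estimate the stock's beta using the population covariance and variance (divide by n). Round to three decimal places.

0.783

Mean R_i = (7.9 + 2.8 − 1.7 + 10.3 − 6.2 − 2.3) / 6 = 1.8000%
Mean R_m = (4.9 + 10.6 − 4.2 + 10.7 − 2.8 − 0.3) / 6 = 3.1500%
Σ(R_i − R̄_i)(R_m − R̄_m) = 169.7700  ⇒  Cov = 169.7700 / 6 = 28.2950
Σ(R_m − R̄_m)² = 216.8950  ⇒  Var(R_m) = 216.8950 / 6 = 36.1492
β = Cov / Var(R_m) = 28.2950 / 36.1492 = 0.7827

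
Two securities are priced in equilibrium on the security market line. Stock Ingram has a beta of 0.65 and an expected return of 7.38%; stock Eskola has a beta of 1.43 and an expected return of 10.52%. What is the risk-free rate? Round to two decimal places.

Both satisfy E(R) = R_f + β·MRP, so the slope of the SML is
MRP = (10.52% − 7.38%) / (1.43 − 0.65) = 3.14% / 0.78 = 4.0256%
R_f = E(R_Ingram) − β_Ingram·MRP = 7.38% − 0.65 × 4.0256% = 4.7634%

4.76%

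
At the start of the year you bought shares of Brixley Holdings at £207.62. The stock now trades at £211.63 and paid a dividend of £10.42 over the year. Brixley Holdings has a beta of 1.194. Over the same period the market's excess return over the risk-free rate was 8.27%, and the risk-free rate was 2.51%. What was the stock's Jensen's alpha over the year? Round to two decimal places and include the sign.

-5.43%

Realised HPR = (P1 + D1 − P0) / P0 = (211.63 + 10.42 − 207.62) / 207.62 = 14.43 / 207.62 = 6.9502%
CAPM required = R_f + β·MRP = 2.51% + 1.194 × 8.27% = 12.38438%
α = realised − required = 6.9502% − 12.38438% = -5.43%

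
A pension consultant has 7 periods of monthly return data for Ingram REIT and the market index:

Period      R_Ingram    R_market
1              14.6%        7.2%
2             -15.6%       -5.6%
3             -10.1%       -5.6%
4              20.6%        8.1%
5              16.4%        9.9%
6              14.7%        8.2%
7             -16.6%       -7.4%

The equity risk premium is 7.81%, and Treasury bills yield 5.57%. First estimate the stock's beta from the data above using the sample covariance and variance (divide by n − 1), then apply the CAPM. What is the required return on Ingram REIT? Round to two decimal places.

21.89%

Mean R_i = (14.6 − 15.6 − 10.1 + 20.6 + 16.4 + 14.7 − 16.6) / 7 = 3.4286%
Mean R_m = (7.2 − 5.6 − 5.6 + 8.1 + 9.9 + 8.2 − 7.4) / 7 = 2.1143%
Σ(R_i − R̄_i)(R_m − R̄_m) = 770.8971  ⇒  Cov = 770.8971 / 6 = 128.4829
Σ(R_m − R̄_m)² = 368.8886  ⇒  Var(R_m) = 368.8886 / 6 = 61.4814
β = Cov / Var(R_m) = 128.4829 / 61.4814 = 2.0898
E(R) = R_f + β × MRP = 5.57% + 2.0898 × 7.81% = 21.89%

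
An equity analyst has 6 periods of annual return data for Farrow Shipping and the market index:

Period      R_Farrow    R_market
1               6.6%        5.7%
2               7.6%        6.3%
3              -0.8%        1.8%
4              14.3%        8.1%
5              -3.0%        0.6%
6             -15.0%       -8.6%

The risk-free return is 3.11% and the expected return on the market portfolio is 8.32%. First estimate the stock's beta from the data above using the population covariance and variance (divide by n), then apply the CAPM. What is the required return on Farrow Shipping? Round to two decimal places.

11.78%

Mean R_i = (6.6 + 7.6 − 0.8 + 14.3 − 3.0 − 15.0) / 6 = 1.6167%
Mean R_m = (5.7 + 6.3 + 1.8 + 8.1 + 0.6 − 8.6) / 6 = 2.3167%
Σ(R_i − R̄_i)(R_m − R̄_m) = 304.6183  ⇒  Cov = 304.6183 / 6 = 50.7697
Σ(R_m − R̄_m)² = 183.1483  ⇒  Var(R_m) = 183.1483 / 6 = 30.5247
β = Cov / Var(R_m) = 50.7697 / 30.5247 = 1.6632
MRP = 8.32% − 3.11% = 5.21%
E(R) = R_f + β × MRP = 3.11% + 1.6632 × 5.21% = 11.78%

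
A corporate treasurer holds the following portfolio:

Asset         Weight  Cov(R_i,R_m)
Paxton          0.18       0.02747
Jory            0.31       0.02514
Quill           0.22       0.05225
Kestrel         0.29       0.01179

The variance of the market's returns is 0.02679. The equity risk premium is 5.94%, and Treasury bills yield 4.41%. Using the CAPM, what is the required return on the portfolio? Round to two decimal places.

10.54%

β_Paxton = 0.02747 / 0.02679 = 1.0254
β_Jory = 0.02514 / 0.02679 = 0.9384
β_Quill = 0.05225 / 0.02679 = 1.9504
β_Kestrel = 0.01179 / 0.02679 = 0.4401
β_P = Σ w_i β_i = 0.18×1.0254 + 0.31×0.9384 + 0.22×1.9504 + 0.29×0.4401 = 1.0322
E(R_P) = R_f + β_P × MRP = 4.41% + 1.0322 × 5.94% = 10.54%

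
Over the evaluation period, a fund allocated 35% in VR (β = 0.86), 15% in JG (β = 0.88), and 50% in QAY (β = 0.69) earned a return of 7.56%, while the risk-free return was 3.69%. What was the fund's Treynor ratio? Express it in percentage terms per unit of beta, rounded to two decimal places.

4.97%

β_P = 0.35×0.86 + 0.15×0.88 + 0.50×0.69 = 0.7780
Treynor = (R_P − R_f) / β_P = (7.56% − 3.69%) / 0.7780 = 3.87% / 0.7780 = 4.97%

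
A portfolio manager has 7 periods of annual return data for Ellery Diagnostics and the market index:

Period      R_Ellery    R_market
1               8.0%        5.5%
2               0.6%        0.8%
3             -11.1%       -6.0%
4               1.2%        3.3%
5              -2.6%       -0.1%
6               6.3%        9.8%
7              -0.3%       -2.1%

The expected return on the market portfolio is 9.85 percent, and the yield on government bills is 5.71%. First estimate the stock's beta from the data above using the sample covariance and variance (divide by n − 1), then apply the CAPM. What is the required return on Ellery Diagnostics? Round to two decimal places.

Mean R_i = (8.0 + 0.6 − 11.1 + 1.2 − 2.6 + 6.3 − 0.3) / 7 = 0.3000%
Mean R_m = (5.5 + 0.8 − 6.0 + 3.3 − 0.1 + 9.8 − 2.1) / 7 = 1.6000%
Σ(R_i − R̄_i)(R_m − R̄_m) = 174.3100  ⇒  Cov = 174.3100 / 6 = 29.0517
Σ(R_m − R̄_m)² = 160.3200  ⇒  Var(R_m) = 160.3200 / 6 = 26.7200
β = Cov / Var(R_m) = 29.0517 / 26.7200 = 1.0873
MRP = 9.85% − 5.71% = 4.14%
E(R) = R_f + β × MRP = 5.71% + 1.0873 × 4.14% = 10.21%

10.21%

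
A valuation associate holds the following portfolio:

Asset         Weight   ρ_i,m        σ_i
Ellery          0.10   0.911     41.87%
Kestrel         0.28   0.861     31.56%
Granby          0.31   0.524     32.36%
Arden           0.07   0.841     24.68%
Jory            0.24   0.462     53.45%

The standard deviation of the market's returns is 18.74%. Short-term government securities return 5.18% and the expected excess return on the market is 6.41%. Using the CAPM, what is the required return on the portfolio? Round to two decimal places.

13.41%

β_Ellery = 0.911 × 41.87% / 18.74% = 2.0354
β_Kestrel = 0.861 × 31.56% / 18.74% = 1.4500
β_Granby = 0.524 × 32.36% / 18.74% = 0.9048
β_Arden = 0.841 × 24.68% / 18.74% = 1.1076
β_Jory = 0.462 × 53.45% / 18.74% = 1.3177
β_P = Σ w_i β_i = 0.10×2.0354 + 0.28×1.4500 + 0.31×0.9048 + 0.07×1.1076 + 0.24×1.3177 = 1.2838
E(R_P) = R_f + β_P × MRP = 5.18% + 1.2838 × 6.41% = 13.41%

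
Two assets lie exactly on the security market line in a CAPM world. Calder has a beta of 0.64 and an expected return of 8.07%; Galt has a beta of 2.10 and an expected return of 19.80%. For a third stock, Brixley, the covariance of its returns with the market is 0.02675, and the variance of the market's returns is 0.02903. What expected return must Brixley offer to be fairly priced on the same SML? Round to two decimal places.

MRP = (19.80% − 8.07%) / (2.10 − 0.64) = 8.0342%
R_f = 8.07% − 0.64 × 8.0342% = 2.9281%
β_Brixley = Cov / Var(R_m) = 0.02675 / 0.02903 = 0.9215
E(R_Brixley) = R_f + β × MRP = 2.9281% + 0.9215 × 8.0342% = 10.33%

10.33%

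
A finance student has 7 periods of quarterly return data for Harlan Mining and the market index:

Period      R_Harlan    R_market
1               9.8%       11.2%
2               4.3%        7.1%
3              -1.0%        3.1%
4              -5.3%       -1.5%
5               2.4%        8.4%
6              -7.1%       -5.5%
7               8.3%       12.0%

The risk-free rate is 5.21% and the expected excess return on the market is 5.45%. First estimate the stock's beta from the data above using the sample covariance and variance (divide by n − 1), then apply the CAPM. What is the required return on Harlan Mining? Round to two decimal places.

Mean R_i = (9.8 + 4.3 − 1.0 − 5.3 + 2.4 − 7.1 + 8.3) / 7 = 1.6286%
Mean R_m = (11.2 + 7.1 + 3.1 − 1.5 + 8.4 − 5.5 + 12.0) / 7 = 4.9714%
Σ(R_i − R̄_i)(R_m − R̄_m) = 247.2757  ⇒  Cov = 247.2757 / 6 = 41.2126
Σ(R_m − R̄_m)² = 259.5143  ⇒  Var(R_m) = 259.5143 / 6 = 43.2524
β = Cov / Var(R_m) = 41.2126 / 43.2524 = 0.9528
E(R) = R_f + β × MRP = 5.21% + 0.9528 × 5.45% = 10.40%

10.40%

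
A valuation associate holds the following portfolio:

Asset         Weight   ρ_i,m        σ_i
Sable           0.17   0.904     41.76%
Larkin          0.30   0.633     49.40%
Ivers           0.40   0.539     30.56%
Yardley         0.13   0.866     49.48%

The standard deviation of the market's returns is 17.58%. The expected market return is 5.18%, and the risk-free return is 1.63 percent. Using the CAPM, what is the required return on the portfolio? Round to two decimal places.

7.28%

β_Sable = 0.904 × 41.76% / 17.58% = 2.1474
β_Larkin = 0.633 × 49.40% / 17.58% = 1.7787
β_Ivers = 0.539 × 30.56% / 17.58% = 0.9370
β_Yardley = 0.866 × 49.48% / 17.58% = 2.4374
β_P = Σ w_i β_i = 0.17×2.1474 + 0.30×1.7787 + 0.40×0.9370 + 0.13×2.4374 = 1.5903
MRP = 5.18% − 1.63% = 3.55%
E(R_P) = R_f + β_P × MRP = 1.63% + 1.5903 × 3.55% = 7.28%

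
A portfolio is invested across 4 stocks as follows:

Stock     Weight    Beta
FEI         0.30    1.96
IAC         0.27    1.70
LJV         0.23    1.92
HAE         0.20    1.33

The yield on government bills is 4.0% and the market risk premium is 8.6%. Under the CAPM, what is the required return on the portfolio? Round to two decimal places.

19.09%

β_P = Σ w_i β_i = 0.30×1.96 + 0.27×1.70 + 0.23×1.92 + 0.20×1.33 = 1.7546
E(R_P) = R_f + β_P × MRP = 4.0% + 1.7546 × 8.6% = 19.09%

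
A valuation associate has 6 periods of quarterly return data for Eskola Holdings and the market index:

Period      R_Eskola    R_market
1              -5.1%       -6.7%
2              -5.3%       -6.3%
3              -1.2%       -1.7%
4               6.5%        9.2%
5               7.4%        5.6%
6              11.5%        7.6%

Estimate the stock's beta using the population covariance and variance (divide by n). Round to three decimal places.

0.957

Mean R_i = (-5.1 − 5.3 − 1.2 + 6.5 + 7.4 + 11.5) / 6 = 2.3000%
Mean R_m = (-6.7 − 6.3 − 1.7 + 9.2 + 5.6 + 7.6) / 6 = 1.2833%
Σ(R_i − R̄_i)(R_m − R̄_m) = 240.5300  ⇒  Cov = 240.5300 / 6 = 40.0883
Σ(R_m − R̄_m)² = 251.3483  ⇒  Var(R_m) = 251.3483 / 6 = 41.8914
β = Cov / Var(R_m) = 40.0883 / 41.8914 = 0.9570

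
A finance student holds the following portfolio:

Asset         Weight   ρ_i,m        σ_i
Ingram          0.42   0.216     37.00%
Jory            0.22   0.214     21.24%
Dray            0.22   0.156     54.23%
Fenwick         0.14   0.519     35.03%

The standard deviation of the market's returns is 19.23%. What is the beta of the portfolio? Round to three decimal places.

β_Ingram = 0.216 × 37.00% / 19.23% = 0.4156
β_Jory = 0.214 × 21.24% / 19.23% = 0.2364
β_Dray = 0.156 × 54.23% / 19.23% = 0.4399
β_Fenwick = 0.519 × 35.03% / 19.23% = 0.9454
β_P = Σ w_i β_i = 0.42×0.4156 + 0.22×0.2364 + 0.22×0.4399 + 0.14×0.9454 = 0.4557

0.456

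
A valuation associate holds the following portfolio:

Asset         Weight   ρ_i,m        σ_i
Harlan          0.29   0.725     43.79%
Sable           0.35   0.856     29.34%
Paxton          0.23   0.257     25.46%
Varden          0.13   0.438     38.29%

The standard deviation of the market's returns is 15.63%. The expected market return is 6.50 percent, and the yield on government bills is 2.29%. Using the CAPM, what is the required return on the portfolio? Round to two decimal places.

β_Harlan = 0.725 × 43.79% / 15.63% = 2.0312
β_Sable = 0.856 × 29.34% / 15.63% = 1.6068
β_Paxton = 0.257 × 25.46% / 15.63% = 0.4186
β_Varden = 0.438 × 38.29% / 15.63% = 1.0730
β_P = Σ w_i β_i = 0.29×2.0312 + 0.35×1.6068 + 0.23×0.4186 + 0.13×1.0730 = 1.3872
MRP = 6.50% − 2.29% = 4.21%
E(R_P) = R_f + β_P × MRP = 2.29% + 1.3872 × 4.21% = 8.13%

8.13%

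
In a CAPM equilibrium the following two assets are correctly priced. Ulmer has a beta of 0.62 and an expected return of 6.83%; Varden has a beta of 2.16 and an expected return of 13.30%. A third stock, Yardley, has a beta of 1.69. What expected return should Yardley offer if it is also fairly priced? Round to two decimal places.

MRP (SML slope) = (13.30% − 6.83%) / (2.16 − 0.62) = 6.47% / 1.54 = 4.2013%
R_f (intercept) = 6.83% − 0.62 × 4.2013% = 4.2252%
E(R_Yardley) = R_f + β × MRP = 4.2252% + 1.69 × 4.2013% = 11.33%

11.33%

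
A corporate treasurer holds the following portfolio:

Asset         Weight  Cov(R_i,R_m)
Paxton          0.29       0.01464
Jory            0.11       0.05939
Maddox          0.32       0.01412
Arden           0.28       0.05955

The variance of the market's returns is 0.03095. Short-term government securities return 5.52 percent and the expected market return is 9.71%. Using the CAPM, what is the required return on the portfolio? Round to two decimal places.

9.85%

β_Paxton = 0.01464 / 0.03095 = 0.4730
β_Jory = 0.05939 / 0.03095 = 1.9189
β_Maddox = 0.01412 / 0.03095 = 0.4562
β_Arden = 0.05955 / 0.03095 = 1.9241
β_P = Σ w_i β_i = 0.29×0.4730 + 0.11×1.9189 + 0.32×0.4562 + 0.28×1.9241 = 1.0330
MRP = 9.71% − 5.52% = 4.19%
E(R_P) = R_f + β_P × MRP = 5.52% + 1.0330 × 4.19% = 9.85%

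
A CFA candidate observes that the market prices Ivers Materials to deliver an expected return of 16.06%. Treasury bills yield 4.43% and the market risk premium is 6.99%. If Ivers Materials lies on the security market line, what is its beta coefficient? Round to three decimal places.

β = (E(R) − R_f) / MRP = (16.06% − 4.43%) / 6.99% = 11.63% / 6.99% = 1.664

1.664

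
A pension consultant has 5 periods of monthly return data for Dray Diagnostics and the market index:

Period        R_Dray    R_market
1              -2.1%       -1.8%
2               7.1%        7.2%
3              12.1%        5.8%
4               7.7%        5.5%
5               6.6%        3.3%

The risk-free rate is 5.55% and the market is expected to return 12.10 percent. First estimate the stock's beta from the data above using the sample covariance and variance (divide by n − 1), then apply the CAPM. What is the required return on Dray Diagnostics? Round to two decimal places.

Mean R_i = (-2.1 + 7.1 + 12.1 + 7.7 + 6.6) / 5 = 6.2800%
Mean R_m = (-1.8 + 7.2 + 5.8 + 5.5 + 3.3) / 5 = 4.0000%
Σ(R_i − R̄_i)(R_m − R̄_m) = 63.6100  ⇒  Cov = 63.6100 / 4 = 15.9025
Σ(R_m − R̄_m)² = 49.8600  ⇒  Var(R_m) = 49.8600 / 4 = 12.4650
β = Cov / Var(R_m) = 15.9025 / 12.4650 = 1.2758
MRP = 12.10% − 5.55% = 6.55%
E(R) = R_f + β × MRP = 5.55% + 1.2758 × 6.55% = 13.91%

13.91%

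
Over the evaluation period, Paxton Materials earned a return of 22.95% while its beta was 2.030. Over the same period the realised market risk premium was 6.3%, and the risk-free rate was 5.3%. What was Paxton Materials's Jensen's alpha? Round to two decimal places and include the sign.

CAPM benchmark = R_f + β(R_m − R_f) = 5.3% + 2.030 × 6.3% = 18.0890%
α = actual − benchmark = 22.95% − 18.0890% = +4.86%

+4.86%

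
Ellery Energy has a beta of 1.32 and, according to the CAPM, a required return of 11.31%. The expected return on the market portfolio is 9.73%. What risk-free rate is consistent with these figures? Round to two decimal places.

E(R) = R_f + β(E(R_m) − R_f) = R_f(1 − β) + β·E(R_m)
11.31% = R_f × (1 − 1.32) + 1.32 × 9.73%
11.31% = R_f × -0.32 + 12.8436%
R_f = (11.31% − 12.8436%) / -0.32 = 4.79%

4.79%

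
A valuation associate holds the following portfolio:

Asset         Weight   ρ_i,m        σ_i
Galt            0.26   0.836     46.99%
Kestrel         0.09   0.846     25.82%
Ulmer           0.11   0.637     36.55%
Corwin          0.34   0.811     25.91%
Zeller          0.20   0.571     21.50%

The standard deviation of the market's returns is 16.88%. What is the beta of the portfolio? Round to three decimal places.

1.442

β_Galt = 0.836 × 46.99% / 16.88% = 2.3272
β_Kestrel = 0.846 × 25.82% / 16.88% = 1.2941
β_Ulmer = 0.637 × 36.55% / 16.88% = 1.3793
β_Corwin = 0.811 × 25.91% / 16.88% = 1.2448
β_Zeller = 0.571 × 21.50% / 16.88% = 0.7273
β_P = Σ w_i β_i = 0.26×2.3272 + 0.09×1.2941 + 0.11×1.3793 + 0.34×1.2448 + 0.20×0.7273 = 1.4420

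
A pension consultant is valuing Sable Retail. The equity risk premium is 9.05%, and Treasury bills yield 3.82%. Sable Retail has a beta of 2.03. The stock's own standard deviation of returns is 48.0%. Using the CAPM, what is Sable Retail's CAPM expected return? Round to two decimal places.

E(R) = R_f + β × MRP = 3.82% + 2.03 × 9.05% = 22.19%

22.19%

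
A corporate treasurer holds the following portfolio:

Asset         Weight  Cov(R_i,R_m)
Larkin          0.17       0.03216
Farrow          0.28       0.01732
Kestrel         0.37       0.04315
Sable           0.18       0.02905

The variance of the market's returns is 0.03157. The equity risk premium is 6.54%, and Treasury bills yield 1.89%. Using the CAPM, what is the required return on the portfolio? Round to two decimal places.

8.42%

β_Larkin = 0.03216 / 0.03157 = 1.0187
β_Farrow = 0.01732 / 0.03157 = 0.5486
β_Kestrel = 0.04315 / 0.03157 = 1.3668
β_Sable = 0.02905 / 0.03157 = 0.9202
β_P = Σ w_i β_i = 0.17×1.0187 + 0.28×0.5486 + 0.37×1.3668 + 0.18×0.9202 = 0.9981
E(R_P) = R_f + β_P × MRP = 1.89% + 0.9981 × 6.54% = 8.42%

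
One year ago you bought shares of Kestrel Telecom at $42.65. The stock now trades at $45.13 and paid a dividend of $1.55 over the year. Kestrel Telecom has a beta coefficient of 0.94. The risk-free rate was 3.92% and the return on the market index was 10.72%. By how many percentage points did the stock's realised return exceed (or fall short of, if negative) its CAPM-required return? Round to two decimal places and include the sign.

-0.86%

Realised HPR = (P1 + D1 − P0) / P0 = (45.13 + 1.55 − 42.65) / 42.65 = 4.03 / 42.65 = 9.4490%
MRP = 10.72% − 3.92% = 6.80%
CAPM required = R_f + β·MRP = 3.92% + 0.94 × 6.80% = 10.3120%
α = realised − required = 9.4490% − 10.3120% = -0.86%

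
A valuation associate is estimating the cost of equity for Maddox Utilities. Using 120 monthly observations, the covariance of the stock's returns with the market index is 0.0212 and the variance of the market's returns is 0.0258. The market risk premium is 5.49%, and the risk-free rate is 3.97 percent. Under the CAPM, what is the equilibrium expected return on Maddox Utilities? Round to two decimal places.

8.48%

β = Cov(R_i, R_m) / Var(R_m) = 0.0212 / 0.0258 = 0.8217
E(R) = R_f + β × MRP = 3.97% + 0.8217 × 5.49% = 8.48%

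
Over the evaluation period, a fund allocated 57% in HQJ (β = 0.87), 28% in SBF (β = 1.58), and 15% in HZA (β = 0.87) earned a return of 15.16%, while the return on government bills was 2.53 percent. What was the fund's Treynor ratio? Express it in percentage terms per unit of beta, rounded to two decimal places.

β_P = 0.57×0.87 + 0.28×1.58 + 0.15×0.87 = 1.0688
Treynor = (R_P − R_f) / β_P = (15.16% − 2.53%) / 1.0688 = 12.63% / 1.0688 = 11.82%

11.82%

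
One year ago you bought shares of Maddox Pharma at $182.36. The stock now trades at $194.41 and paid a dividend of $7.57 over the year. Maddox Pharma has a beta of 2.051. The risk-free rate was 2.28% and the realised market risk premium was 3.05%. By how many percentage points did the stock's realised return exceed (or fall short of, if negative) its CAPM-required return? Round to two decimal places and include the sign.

Realised HPR = (P1 + D1 − P0) / P0 = (194.41 + 7.57 − 182.36) / 182.36 = 19.62 / 182.36 = 10.7589%
CAPM required = R_f + β·MRP = 2.28% + 2.051 × 3.05% = 8.53555%
α = realised − required = 10.7589% − 8.53555% = +2.22%

+2.22%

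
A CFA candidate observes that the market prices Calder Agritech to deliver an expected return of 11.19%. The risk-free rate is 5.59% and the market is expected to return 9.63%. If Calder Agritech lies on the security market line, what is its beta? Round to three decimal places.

MRP = 9.63% − 5.59% = 4.04%
β = (E(R) − R_f) / MRP = (11.19% − 5.59%) / 4.04% = 5.60% / 4.04% = 1.386

1.386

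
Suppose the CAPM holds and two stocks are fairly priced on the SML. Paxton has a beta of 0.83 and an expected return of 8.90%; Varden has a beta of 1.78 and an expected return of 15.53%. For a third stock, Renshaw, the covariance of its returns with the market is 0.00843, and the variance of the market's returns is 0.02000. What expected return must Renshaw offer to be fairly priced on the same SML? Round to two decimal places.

MRP = (15.53% − 8.90%) / (1.78 − 0.83) = 6.9789%
R_f = 8.90% − 0.83 × 6.9789% = 3.1075%
β_Renshaw = Cov / Var(R_m) = 0.00843 / 0.02000 = 0.4215
E(R_Renshaw) = R_f + β × MRP = 3.1075% + 0.4215 × 6.9789% = 6.05%

6.05%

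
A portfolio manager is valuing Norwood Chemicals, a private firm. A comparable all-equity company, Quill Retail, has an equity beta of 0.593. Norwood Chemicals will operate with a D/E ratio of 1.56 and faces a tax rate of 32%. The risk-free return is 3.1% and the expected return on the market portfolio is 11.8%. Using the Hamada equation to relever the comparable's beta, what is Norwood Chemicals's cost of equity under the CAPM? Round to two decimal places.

β_L = β_U × [1 + (1 − t)(D/E)] = 0.593 × [1 + (1 − 0.32) × 1.56]
    = 0.593 × [1 + 0.68 × 1.56] = 0.593 × 2.0608 = 1.2221
MRP = 11.8% − 3.1% = 8.70%
E(R) = R_f + β_L × MRP = 3.1% + 1.2221 × 8.7% = 13.73%

13.73%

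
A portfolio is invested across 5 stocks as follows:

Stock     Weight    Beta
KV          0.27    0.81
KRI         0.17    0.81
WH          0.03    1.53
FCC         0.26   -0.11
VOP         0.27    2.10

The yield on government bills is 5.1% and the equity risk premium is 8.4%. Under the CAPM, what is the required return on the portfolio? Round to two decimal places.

β_P = Σ w_i β_i = 0.27×0.81 + 0.17×0.81 + 0.03×1.53 + 0.26×-0.11 + 0.27×2.10 = 0.9407
E(R_P) = R_f + β_P × MRP = 5.1% + 0.9407 × 8.4% = 13.00%

13.00%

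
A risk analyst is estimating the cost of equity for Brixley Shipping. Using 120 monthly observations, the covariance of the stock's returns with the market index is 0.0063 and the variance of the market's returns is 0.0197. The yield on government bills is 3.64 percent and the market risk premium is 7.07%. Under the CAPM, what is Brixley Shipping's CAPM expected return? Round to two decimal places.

β = Cov(R_i, R_m) / Var(R_m) = 0.0063 / 0.0197 = 0.3198
E(R) = R_f + β × MRP = 3.64% + 0.3198 × 7.07% = 5.90%

5.90%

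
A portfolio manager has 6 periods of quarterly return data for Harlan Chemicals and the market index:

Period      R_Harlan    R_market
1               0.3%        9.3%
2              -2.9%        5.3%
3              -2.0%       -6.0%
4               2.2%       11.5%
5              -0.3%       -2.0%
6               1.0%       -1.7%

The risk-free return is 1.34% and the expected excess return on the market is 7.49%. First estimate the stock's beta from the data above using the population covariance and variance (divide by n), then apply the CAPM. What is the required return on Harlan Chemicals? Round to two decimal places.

Mean R_i = (0.3 − 2.9 − 2.0 + 2.2 − 0.3 + 1.0) / 6 = -0.2833%
Mean R_m = (9.3 + 5.3 − 6.0 + 11.5 − 2.0 − 1.7) / 6 = 2.7333%
Σ(R_i − R̄_i)(R_m − R̄_m) = 28.2667  ⇒  Cov = 28.2667 / 6 = 4.7111
Σ(R_m − R̄_m)² = 244.8933  ⇒  Var(R_m) = 244.8933 / 6 = 40.8156
β = Cov / Var(R_m) = 4.7111 / 40.8156 = 0.1154
E(R) = R_f + β × MRP = 1.34% + 0.1154 × 7.49% = 2.20%

2.20%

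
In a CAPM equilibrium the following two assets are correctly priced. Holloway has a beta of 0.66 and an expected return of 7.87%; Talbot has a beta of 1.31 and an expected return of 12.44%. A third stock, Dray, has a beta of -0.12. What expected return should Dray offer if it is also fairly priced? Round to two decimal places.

MRP (SML slope) = (12.44% − 7.87%) / (1.31 − 0.66) = 4.57% / 0.65 = 7.0308%
R_f (intercept) = 7.87% − 0.66 × 7.0308% = 3.2297%
E(R_Dray) = R_f + β × MRP = 3.2297% + -0.12 × 7.0308% = 2.39%

2.39%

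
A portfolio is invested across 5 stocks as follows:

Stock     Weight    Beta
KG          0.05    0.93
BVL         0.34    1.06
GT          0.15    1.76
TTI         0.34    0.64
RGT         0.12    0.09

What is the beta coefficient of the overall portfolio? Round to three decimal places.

β_P = Σ w_i β_i = 0.05×0.93 + 0.34×1.06 + 0.15×1.76 + 0.34×0.64 + 0.12×0.09 = 0.8993

0.899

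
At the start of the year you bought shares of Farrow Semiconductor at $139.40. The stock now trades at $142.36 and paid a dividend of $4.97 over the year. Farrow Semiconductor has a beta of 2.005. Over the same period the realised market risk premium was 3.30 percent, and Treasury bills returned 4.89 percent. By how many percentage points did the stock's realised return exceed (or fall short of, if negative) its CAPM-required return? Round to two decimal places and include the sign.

Realised HPR = (P1 + D1 − P0) / P0 = (142.36 + 4.97 − 139.40) / 139.40 = 7.93 / 139.40 = 5.6887%
CAPM required = R_f + β·MRP = 4.89% + 2.005 × 3.30% = 11.50650%
α = realised − required = 5.6887% − 11.50650% = -5.82%

-5.82%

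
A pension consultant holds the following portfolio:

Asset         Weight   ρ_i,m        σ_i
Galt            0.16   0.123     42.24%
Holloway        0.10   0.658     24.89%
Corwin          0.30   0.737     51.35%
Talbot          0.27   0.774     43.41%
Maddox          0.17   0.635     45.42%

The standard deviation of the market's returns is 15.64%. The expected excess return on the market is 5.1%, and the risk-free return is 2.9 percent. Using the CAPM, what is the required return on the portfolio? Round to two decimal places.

β_Galt = 0.123 × 42.24% / 15.64% = 0.3322
β_Holloway = 0.658 × 24.89% / 15.64% = 1.0472
β_Corwin = 0.737 × 51.35% / 15.64% = 2.4198
β_Talbot = 0.774 × 43.41% / 15.64% = 2.1483
β_Maddox = 0.635 × 45.42% / 15.64% = 1.8441
β_P = Σ w_i β_i = 0.16×0.3322 + 0.10×1.0472 + 0.30×2.4198 + 0.27×2.1483 + 0.17×1.8441 = 1.7774
E(R_P) = R_f + β_P × MRP = 2.9% + 1.7774 × 5.1% = 11.96%

11.96%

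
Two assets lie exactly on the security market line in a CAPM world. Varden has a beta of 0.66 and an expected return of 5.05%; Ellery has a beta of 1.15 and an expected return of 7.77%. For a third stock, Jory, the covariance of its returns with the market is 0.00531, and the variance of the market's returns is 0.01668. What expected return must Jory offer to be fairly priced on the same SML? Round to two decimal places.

MRP = (7.77% − 5.05%) / (1.15 − 0.66) = 5.5510%
R_f = 5.05% − 0.66 × 5.5510% = 1.3863%
β_Jory = Cov / Var(R_m) = 0.00531 / 0.01668 = 0.3183
E(R_Jory) = R_f + β × MRP = 1.3863% + 0.3183 × 5.5510% = 3.15%

3.15%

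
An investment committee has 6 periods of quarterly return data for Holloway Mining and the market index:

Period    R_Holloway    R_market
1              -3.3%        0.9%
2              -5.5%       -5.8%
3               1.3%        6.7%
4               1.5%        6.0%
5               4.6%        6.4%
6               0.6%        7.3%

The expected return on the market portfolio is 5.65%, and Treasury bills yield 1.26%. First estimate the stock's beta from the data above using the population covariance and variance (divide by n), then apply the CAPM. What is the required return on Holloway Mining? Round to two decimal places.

4.02%

Mean R_i = (-3.3 − 5.5 + 1.3 + 1.5 + 4.6 + 0.6) / 6 = -0.1333%
Mean R_m = (0.9 − 5.8 + 6.7 + 6.0 + 6.4 + 7.3) / 6 = 3.5833%
Σ(R_i − R̄_i)(R_m − R̄_m) = 83.3267  ⇒  Cov = 83.3267 / 6 = 13.8878
Σ(R_m − R̄_m)² = 132.5483  ⇒  Var(R_m) = 132.5483 / 6 = 22.0914
β = Cov / Var(R_m) = 13.8878 / 22.0914 = 0.6287
MRP = 5.65% − 1.26% = 4.39%
E(R) = R_f + β × MRP = 1.26% + 0.6287 × 4.39% = 4.02%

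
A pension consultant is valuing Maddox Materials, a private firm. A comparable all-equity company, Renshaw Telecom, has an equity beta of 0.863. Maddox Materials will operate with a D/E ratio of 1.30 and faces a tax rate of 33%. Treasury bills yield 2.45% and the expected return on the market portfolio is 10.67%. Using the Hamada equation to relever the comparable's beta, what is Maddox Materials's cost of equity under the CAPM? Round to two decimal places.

β_L = β_U × [1 + (1 − t)(D/E)] = 0.863 × [1 + (1 − 0.33) × 1.30]
    = 0.863 × [1 + 0.67 × 1.30] = 0.863 × 1.8710 = 1.6147
MRP = 10.67% − 2.45% = 8.22%
E(R) = R_f + β_L × MRP = 2.45% + 1.6147 × 8.22% = 15.72%

15.72%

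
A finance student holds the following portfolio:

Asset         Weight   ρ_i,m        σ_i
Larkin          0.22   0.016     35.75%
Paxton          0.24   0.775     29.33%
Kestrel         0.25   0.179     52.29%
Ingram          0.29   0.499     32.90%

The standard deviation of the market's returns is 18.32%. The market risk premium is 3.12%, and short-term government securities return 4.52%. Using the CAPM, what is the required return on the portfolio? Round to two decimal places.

β_Larkin = 0.016 × 35.75% / 18.32% = 0.0312
β_Paxton = 0.775 × 29.33% / 18.32% = 1.2408
β_Kestrel = 0.179 × 52.29% / 18.32% = 0.5109
β_Ingram = 0.499 × 32.90% / 18.32% = 0.8961
β_P = Σ w_i β_i = 0.22×0.0312 + 0.24×1.2408 + 0.25×0.5109 + 0.29×0.8961 = 0.6923
E(R_P) = R_f + β_P × MRP = 4.52% + 0.6923 × 3.12% = 6.68%

6.68%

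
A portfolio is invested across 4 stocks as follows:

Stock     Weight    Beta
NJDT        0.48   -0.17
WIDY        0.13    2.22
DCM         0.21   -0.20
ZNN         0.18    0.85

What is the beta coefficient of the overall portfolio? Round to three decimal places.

0.318

β_P = Σ w_i β_i = 0.48×-0.17 + 0.13×2.22 + 0.21×-0.20 + 0.18×0.85 = 0.3180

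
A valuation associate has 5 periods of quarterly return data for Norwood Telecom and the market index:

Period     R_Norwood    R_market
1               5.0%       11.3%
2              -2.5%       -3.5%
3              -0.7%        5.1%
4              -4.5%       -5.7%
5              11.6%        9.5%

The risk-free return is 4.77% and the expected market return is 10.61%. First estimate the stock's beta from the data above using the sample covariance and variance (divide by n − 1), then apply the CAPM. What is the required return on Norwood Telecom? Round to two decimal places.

8.98%

Mean R_i = (5.0 − 2.5 − 0.7 − 4.5 + 11.6) / 5 = 1.7800%
Mean R_m = (11.3 − 3.5 + 5.1 − 5.7 + 9.5) / 5 = 3.3400%
Σ(R_i − R̄_i)(R_m − R̄_m) = 167.8040  ⇒  Cov = 167.8040 / 4 = 41.9510
Σ(R_m − R̄_m)² = 232.9120  ⇒  Var(R_m) = 232.9120 / 4 = 58.2280
β = Cov / Var(R_m) = 41.9510 / 58.2280 = 0.7205
MRP = 10.61% − 4.77% = 5.84%
E(R) = R_f + β × MRP = 4.77% + 0.7205 × 5.84% = 8.98%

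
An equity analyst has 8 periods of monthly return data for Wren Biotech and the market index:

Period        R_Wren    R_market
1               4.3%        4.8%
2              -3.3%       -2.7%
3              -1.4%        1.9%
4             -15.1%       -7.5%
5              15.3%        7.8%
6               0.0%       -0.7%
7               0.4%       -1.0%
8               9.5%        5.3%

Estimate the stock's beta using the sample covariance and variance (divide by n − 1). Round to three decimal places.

Mean R_i = (4.3 − 3.3 − 1.4 − 15.1 + 15.3 + 0.0 + 0.4 + 9.5) / 8 = 1.2125%
Mean R_m = (4.8 − 2.7 + 1.9 − 7.5 + 7.8 − 0.7 − 1.0 + 5.3) / 8 = 0.9875%
Σ(R_i − R̄_i)(R_m − R̄_m) = 299.8513  ⇒  Cov = 299.8513 / 7 = 42.8359
Σ(R_m − R̄_m)² = 172.8088  ⇒  Var(R_m) = 172.8088 / 7 = 24.6870
β = Cov / Var(R_m) = 42.8359 / 24.6870 = 1.7352

1.735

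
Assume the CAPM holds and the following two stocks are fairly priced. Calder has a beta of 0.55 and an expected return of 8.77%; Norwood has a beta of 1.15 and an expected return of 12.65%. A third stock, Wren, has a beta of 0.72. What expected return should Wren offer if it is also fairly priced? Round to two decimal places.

9.87%

MRP (SML slope) = (12.65% − 8.77%) / (1.15 − 0.55) = 3.88% / 0.60 = 6.4667%
R_f (intercept) = 8.77% − 0.55 × 6.4667% = 5.2133%
E(R_Wren) = R_f + β × MRP = 5.2133% + 0.72 × 6.4667% = 9.87%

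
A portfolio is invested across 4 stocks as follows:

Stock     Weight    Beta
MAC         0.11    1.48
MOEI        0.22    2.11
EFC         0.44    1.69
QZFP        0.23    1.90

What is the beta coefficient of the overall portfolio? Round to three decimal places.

1.808

β_P = Σ w_i β_i = 0.11×1.48 + 0.22×2.11 + 0.44×1.69 + 0.23×1.90 = 1.8076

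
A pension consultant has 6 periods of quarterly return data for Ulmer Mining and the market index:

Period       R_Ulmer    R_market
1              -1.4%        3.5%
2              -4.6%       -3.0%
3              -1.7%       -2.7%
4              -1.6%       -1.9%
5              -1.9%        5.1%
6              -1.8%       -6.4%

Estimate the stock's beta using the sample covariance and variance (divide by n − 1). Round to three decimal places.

Mean R_i = (-1.4 − 4.6 − 1.7 − 1.6 − 1.9 − 1.8) / 6 = -2.1667%
Mean R_m = (3.5 − 3.0 − 2.7 − 1.9 + 5.1 − 6.4) / 6 = -0.9000%
Σ(R_i − R̄_i)(R_m − R̄_m) = 6.6600  ⇒  Cov = 6.6600 / 5 = 1.3320
Σ(R_m − R̄_m)² = 94.2600  ⇒  Var(R_m) = 94.2600 / 5 = 18.8520
β = Cov / Var(R_m) = 1.3320 / 18.8520 = 0.0707

0.071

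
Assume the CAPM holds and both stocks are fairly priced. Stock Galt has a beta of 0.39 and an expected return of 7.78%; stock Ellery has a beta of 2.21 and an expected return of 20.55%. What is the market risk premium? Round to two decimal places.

Both satisfy E(R) = R_f + β·MRP, so the slope of the SML is
MRP = (20.55% − 7.78%) / (2.21 − 0.39) = 12.77% / 1.82 = 7.0165%

7.02%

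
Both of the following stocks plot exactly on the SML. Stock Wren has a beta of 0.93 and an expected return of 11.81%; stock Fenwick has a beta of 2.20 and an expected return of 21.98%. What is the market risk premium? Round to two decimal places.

8.01%

Both satisfy E(R) = R_f + β·MRP, so the slope of the SML is
MRP = (21.98% − 11.81%) / (2.20 − 0.93) = 10.17% / 1.27 = 8.0079%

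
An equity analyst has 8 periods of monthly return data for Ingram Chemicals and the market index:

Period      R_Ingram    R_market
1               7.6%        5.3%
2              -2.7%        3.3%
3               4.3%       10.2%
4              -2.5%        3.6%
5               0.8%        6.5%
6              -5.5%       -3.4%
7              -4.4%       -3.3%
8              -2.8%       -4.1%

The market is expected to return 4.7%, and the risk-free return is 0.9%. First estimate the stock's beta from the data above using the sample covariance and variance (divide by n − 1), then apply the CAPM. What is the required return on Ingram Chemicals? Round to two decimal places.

Mean R_i = (7.6 − 2.7 + 4.3 − 2.5 + 0.8 − 5.5 − 4.4 − 2.8) / 8 = -0.6500%
Mean R_m = (5.3 + 3.3 + 10.2 + 3.6 + 6.5 − 3.4 − 3.3 − 4.1) / 8 = 2.2625%
Σ(R_i − R̄_i)(R_m − R̄_m) = 127.8950  ⇒  Cov = 127.8950 / 7 = 18.2707
Σ(R_m − R̄_m)² = 196.5388  ⇒  Var(R_m) = 196.5388 / 7 = 28.0770
β = Cov / Var(R_m) = 18.2707 / 28.0770 = 0.6507
MRP = 4.7% − 0.9% = 3.80%
E(R) = R_f + β × MRP = 0.9% + 0.6507 × 3.8% = 3.37%

3.37%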